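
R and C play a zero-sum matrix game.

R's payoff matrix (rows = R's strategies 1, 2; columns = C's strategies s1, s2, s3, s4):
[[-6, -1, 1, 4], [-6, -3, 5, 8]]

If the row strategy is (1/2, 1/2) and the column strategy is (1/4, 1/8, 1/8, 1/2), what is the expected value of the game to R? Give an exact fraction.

13/8

Against (1/4, 1/8, 1/8, 1/2), each row's expected payoff is 1: 1/2; 2: 11/4.
Taking the (1/2, 1/2)-weighted average: (1/2)·(1/2) + (1/2)·(11/4) = 13/8.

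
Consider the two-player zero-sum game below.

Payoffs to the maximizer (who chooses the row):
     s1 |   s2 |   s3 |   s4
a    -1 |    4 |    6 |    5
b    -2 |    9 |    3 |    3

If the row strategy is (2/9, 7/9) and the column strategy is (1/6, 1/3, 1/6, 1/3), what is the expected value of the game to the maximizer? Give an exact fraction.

221/54

Against (1/6, 1/3, 1/6, 1/3), each row's expected payoff is a: 23/6; b: 25/6.
Taking the (2/9, 7/9)-weighted average: (2/9)·(23/6) + (7/9)·(25/6) = 221/54.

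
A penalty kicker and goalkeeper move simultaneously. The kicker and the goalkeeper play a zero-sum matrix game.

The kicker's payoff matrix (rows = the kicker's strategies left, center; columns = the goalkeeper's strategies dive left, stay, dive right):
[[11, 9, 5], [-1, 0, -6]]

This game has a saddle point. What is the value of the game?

Row minima: 5, -6 → the kicker's maximin is 5.
Column maxima: 11, 9, 5 → the goalkeeper's minimax is 5.
They coincide at (left, dive right), so the value is 5.

5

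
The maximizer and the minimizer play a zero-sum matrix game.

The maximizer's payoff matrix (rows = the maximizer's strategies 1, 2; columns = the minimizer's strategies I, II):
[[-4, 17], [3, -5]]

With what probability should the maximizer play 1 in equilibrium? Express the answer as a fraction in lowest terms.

8/29

Row minima are -4 and -5, so the maximizer's maximin is -4; column maxima are 3 and 17, so the minimizer's minimax is 3. These differ, so the equilibrium is in mixed strategies.
Let the maximizer play 1 with probability p. The minimizer is indifferent when −4p + 3(1−p) = 17p − 5(1−p), giving p = 8/29.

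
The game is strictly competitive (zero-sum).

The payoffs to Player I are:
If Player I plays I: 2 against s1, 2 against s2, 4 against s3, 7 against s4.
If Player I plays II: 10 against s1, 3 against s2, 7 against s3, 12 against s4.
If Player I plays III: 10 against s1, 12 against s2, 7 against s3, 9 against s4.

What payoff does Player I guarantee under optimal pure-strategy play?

7

Row minima: 2, 3, 7 → Player I's maximin is 7.
Column maxima: 10, 12, 7, 12 → Player II's minimax is 7.
They coincide at (III, s3), so the value is 7.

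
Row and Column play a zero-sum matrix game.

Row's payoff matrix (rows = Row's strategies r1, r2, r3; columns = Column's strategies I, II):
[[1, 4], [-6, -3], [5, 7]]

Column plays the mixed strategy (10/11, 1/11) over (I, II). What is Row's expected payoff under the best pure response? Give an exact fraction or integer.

57/11

r1: (1)·(10/11) + (4)·(1/11) = 14/11.
r2: (-6)·(10/11) + (-3)·(1/11) = -63/11.
r3: (5)·(10/11) + (7)·(1/11) = 57/11.
The best pure response is r3 with expected payoff 57/11.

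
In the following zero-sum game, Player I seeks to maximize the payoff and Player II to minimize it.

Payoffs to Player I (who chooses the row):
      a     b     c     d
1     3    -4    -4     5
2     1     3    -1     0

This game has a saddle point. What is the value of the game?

-1

Row minima: -4, -1 → Player I's maximin is -1.
Column maxima: 3, 3, -1, 5 → Player II's minimax is -1.
They coincide at (2, c), so the value is -1.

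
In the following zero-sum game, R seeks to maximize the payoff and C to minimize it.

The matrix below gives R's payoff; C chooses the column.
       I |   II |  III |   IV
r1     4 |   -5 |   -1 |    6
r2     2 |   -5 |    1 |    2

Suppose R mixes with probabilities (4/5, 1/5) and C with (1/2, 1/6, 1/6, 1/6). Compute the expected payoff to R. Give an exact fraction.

Against (1/2, 1/6, 1/6, 1/6), each row's expected payoff is r1: 2; r2: 2/3.
Taking the (4/5, 1/5)-weighted average: (4/5)·(2) + (1/5)·(2/3) = 26/15.

26/15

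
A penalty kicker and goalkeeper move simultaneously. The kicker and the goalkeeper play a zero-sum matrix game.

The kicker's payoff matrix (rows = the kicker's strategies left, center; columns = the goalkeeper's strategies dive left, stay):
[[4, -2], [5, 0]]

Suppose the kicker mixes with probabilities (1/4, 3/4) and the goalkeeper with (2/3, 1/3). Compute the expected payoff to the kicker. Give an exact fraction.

3

Against (2/3, 1/3), each row's expected payoff is left: 2; center: 10/3.
Taking the (1/4, 3/4)-weighted average: (1/4)·(2) + (3/4)·(10/3) = 3.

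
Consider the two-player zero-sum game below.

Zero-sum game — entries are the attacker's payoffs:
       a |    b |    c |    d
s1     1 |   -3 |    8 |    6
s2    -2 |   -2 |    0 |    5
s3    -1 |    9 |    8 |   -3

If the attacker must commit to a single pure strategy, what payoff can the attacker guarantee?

The worst-case payoff for each row is s1: -3, s2: -2, s3: -3.
The best of these is -2.

-2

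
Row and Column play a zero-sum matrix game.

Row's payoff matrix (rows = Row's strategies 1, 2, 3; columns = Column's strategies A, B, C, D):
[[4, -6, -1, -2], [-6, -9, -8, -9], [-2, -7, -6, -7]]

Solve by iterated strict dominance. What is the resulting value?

-6

Column A is strictly dominated by B for Column (-6<4, -9<-6, -7<-2); eliminate A.
Row 3 is strictly dominated by row 1 (-6>-7, -1>-6, -2>-7); eliminate 3.
Row 2 is strictly dominated by row 1 (-6>-9, -1>-8, -2>-9); eliminate 2.
Column D is strictly dominated by B for Column (-6<-2); eliminate D.
Column C is strictly dominated by B for Column (-6<-1); eliminate C.
Only (1, B) remains, with payoff -6.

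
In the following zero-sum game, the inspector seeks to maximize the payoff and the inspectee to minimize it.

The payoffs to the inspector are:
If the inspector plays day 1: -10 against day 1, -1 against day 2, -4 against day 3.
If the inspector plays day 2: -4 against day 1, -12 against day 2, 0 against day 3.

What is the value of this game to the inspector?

-116/17

Column day 3 is strictly dominated by day 1 for the inspectee (it gives the inspector more in every row).
The remaining 2×2 game on (day 1, day 2) × (day 1, day 2) has no saddle point. Let the inspector play day 1 with probability p; indifference gives −10p − 4(1−p) = −p − 12(1−p), so p = 8/17.
Similarly the inspectee's optimal q on day 1 is 11/17, and the value is -10·(11/17) + (-1)·(6/17) = -116/17.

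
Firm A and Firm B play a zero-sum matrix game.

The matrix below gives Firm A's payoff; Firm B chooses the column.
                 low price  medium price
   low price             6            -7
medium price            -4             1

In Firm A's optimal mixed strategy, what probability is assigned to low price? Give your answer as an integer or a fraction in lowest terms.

Row minima are -7 and -4, so Firm A's maximin is -4; column maxima are 6 and 1, so Firm B's minimax is 1. These differ, so the equilibrium is in mixed strategies.
Let Firm A play low price with probability p. Firm B is indifferent when 6p − 4(1−p) = −7p + (1−p), giving p = 5/18.

5/18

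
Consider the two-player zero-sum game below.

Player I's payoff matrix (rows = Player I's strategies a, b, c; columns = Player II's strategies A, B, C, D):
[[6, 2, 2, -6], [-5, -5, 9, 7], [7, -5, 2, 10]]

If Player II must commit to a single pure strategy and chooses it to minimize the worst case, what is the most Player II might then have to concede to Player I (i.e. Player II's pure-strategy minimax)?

The worst case (largest entry) in each column is A: 7, B: 2, C: 9, D: 10.
The best (smallest) of these is 2.

2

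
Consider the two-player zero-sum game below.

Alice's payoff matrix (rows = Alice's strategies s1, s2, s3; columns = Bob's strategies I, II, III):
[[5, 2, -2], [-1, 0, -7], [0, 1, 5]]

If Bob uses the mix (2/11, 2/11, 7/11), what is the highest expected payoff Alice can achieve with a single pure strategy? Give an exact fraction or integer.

s1: (5)·(2/11) + (2)·(2/11) + (-2)·(7/11) = 0.
s2: (-1)·(2/11) + (0)·(2/11) + (-7)·(7/11) = -51/11.
s3: (0)·(2/11) + (1)·(2/11) + (5)·(7/11) = 37/11.
The best pure response is s3 with expected payoff 37/11.

37/11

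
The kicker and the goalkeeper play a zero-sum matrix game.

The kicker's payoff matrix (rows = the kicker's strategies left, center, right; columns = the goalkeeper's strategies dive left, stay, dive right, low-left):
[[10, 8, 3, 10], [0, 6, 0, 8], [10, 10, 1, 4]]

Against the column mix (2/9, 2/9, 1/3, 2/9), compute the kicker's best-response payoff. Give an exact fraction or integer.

65/9

left: (10)·(2/9) + (8)·(2/9) + (3)·(1/3) + (10)·(2/9) = 65/9.
center: (0)·(2/9) + (6)·(2/9) + (0)·(1/3) + (8)·(2/9) = 28/9.
right: (10)·(2/9) + (10)·(2/9) + (1)·(1/3) + (4)·(2/9) = 17/3.
The best pure response is left with expected payoff 65/9.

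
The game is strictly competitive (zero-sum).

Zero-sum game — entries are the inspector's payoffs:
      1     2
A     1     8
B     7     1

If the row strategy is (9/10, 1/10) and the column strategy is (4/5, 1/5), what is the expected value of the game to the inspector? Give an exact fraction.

137/50

Against (4/5, 1/5), each row's expected payoff is A: 12/5; B: 29/5.
Taking the (9/10, 1/10)-weighted average: (9/10)·(12/5) + (1/10)·(29/5) = 137/50.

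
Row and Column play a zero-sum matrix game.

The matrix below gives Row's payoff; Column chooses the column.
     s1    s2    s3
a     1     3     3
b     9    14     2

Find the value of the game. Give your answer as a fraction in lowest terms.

Column s2 is strictly dominated by s1 for Column (it gives Row more in every row).
The remaining 2×2 game on (a, b) × (s1, s3) has no saddle point. Let Row play a with probability p; indifference gives p + 9(1−p) = 3p + 2(1−p), so p = 7/9.
Similarly Column's optimal q on s1 is 1/9, and the value is 1·(1/9) + (3)·(8/9) = 25/9.

25/9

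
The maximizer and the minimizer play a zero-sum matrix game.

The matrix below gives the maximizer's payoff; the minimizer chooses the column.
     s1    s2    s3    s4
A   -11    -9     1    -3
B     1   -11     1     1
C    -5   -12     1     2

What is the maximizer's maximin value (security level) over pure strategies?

-11

The worst-case payoff for each row is A: -11, B: -11, C: -12.
The best of these is -11.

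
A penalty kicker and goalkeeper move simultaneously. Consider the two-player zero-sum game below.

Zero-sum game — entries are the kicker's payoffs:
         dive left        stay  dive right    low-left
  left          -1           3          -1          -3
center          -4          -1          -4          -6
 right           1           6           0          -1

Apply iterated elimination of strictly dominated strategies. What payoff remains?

-1

Row left is strictly dominated by row right (1>-1, 6>3, 0>-1, -1>-3); eliminate left.
Row center is strictly dominated by row right (1>-4, 6>-1, 0>-4, -1>-6); eliminate center.
Column dive left is strictly dominated by dive right for the goalkeeper (0<1); eliminate dive left.
Column stay is strictly dominated by dive right for the goalkeeper (0<6); eliminate stay.
Column dive right is strictly dominated by low-left for the goalkeeper (-1<0); eliminate dive right.
Only (right, low-left) remains, with payoff -1.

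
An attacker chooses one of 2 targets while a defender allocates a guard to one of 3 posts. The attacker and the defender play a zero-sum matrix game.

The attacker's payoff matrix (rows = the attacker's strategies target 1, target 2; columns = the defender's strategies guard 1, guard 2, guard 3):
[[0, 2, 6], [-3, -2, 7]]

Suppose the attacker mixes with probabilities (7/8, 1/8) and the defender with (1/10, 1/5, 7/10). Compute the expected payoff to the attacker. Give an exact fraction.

Against (1/10, 1/5, 7/10), each row's expected payoff is target 1: 23/5; target 2: 21/5.
Taking the (7/8, 1/8)-weighted average: (7/8)·(23/5) + (1/8)·(21/5) = 91/20.

91/20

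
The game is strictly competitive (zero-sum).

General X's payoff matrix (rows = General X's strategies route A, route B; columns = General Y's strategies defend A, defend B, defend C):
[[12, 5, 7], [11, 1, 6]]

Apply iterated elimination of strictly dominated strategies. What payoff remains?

Column defend A is strictly dominated by defend B for General Y (5<12, 1<11); eliminate defend A.
Column defend C is strictly dominated by defend B for General Y (5<7, 1<6); eliminate defend C.
Row route B is strictly dominated by row route A (5>1); eliminate route B.
Only (route A, defend B) remains, with payoff 5.

5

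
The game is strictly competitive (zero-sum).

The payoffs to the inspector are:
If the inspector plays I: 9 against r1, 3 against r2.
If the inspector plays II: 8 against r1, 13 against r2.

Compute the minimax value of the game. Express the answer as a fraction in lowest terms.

93/11

Row minima are 3 and 8, so the inspector's maximin is 8; column maxima are 9 and 13, so the inspectee's minimax is 9. These differ, so the equilibrium is in mixed strategies.
Let the inspector play I with probability p. The inspectee is indifferent when 9p + 8(1−p) = 3p + 13(1−p), giving p = 5/11.
Let the inspectee play r1 with probability q. The inspector is indifferent when 9q + 3(1−q) = 8q + 13(1−q), giving q = 10/11.
The value is 9·(10/11) + (3)·(1/11) = 93/11.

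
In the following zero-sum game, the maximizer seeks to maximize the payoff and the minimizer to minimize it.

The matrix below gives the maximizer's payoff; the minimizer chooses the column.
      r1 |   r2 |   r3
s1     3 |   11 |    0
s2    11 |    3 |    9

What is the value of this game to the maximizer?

Column r1 is strictly dominated by r3 for the minimizer (it gives the maximizer more in every row).
The remaining 2×2 game on (s1, s2) × (r2, r3) has no saddle point. Let the maximizer play s1 with probability p; indifference gives 11p + 3(1−p) = 9(1−p), so p = 6/17.
Similarly the minimizer's optimal q on r2 is 9/17, and the value is 11·(9/17) + (0)·(8/17) = 99/17.

99/17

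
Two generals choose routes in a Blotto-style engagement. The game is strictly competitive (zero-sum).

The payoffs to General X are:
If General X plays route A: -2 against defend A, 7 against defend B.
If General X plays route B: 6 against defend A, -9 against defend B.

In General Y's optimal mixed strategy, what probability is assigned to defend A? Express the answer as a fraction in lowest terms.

2/3

Row minima are -2 and -9, so General X's maximin is -2; column maxima are 6 and 7, so General Y's minimax is 6. These differ, so the equilibrium is in mixed strategies.
Let General Y play defend A with probability q. General X is indifferent when −2q + 7(1−q) = 6q − 9(1−q), giving q = 2/3.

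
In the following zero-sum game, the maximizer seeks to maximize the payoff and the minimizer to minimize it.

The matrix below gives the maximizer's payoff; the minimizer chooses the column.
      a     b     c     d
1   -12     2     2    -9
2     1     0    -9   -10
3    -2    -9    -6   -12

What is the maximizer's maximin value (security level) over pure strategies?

The worst-case payoff for each row is 1: -12, 2: -10, 3: -12.
The best of these is -10.

-10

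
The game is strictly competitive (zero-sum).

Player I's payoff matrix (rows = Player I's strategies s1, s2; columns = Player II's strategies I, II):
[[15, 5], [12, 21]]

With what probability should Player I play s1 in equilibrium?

9/19

Row minima are 5 and 12, so Player I's maximin is 12; column maxima are 15 and 21, so Player II's minimax is 15. These differ, so the equilibrium is in mixed strategies.
Let Player I play s1 with probability p. Player II is indifferent when 15p + 12(1−p) = 5p + 21(1−p), giving p = 9/19.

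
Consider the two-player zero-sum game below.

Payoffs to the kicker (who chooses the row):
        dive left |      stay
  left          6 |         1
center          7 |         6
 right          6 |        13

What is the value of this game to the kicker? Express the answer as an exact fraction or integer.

Row left is strictly dominated by row center, so the kicker never plays it.
The remaining 2×2 game on (center, right) × (dive left, stay) has no saddle point. Let the kicker play center with probability p; indifference gives 7p + 6(1−p) = 6p + 13(1−p), so p = 7/8.
Similarly the goalkeeper's optimal q on dive left is 7/8, and the value is 7·(7/8) + (6)·(1/8) = 55/8.

55/8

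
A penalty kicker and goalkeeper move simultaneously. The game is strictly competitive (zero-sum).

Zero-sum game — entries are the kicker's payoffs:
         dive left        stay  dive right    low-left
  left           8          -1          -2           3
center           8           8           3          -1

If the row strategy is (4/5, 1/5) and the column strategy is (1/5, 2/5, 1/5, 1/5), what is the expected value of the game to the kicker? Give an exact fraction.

Against (1/5, 2/5, 1/5, 1/5), each row's expected payoff is left: 7/5; center: 26/5.
Taking the (4/5, 1/5)-weighted average: (4/5)·(7/5) + (1/5)·(26/5) = 54/25.

54/25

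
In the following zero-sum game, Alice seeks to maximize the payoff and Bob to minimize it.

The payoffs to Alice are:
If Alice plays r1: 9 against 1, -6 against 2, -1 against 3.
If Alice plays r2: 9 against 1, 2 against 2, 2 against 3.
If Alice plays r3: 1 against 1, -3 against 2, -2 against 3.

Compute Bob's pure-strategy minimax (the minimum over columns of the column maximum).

2

The worst case (largest entry) in each column is 1: 9, 2: 2, 3: 2.
The best (smallest) of these is 2.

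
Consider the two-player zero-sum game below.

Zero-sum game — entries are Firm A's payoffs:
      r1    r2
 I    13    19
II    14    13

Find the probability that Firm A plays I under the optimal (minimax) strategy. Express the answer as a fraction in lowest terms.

1/7

Row minima are 13 and 13, so Firm A's maximin is 13; column maxima are 14 and 19, so Firm B's minimax is 14. These differ, so the equilibrium is in mixed strategies.
Let Firm A play I with probability p. Firm B is indifferent when 13p + 14(1−p) = 19p + 13(1−p), giving p = 1/7.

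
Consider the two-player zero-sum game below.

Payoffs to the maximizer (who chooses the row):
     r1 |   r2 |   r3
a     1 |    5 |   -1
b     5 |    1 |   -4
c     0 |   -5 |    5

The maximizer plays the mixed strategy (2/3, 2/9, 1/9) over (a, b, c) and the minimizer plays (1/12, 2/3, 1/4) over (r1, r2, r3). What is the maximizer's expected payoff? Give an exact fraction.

205/108

Against (1/12, 2/3, 1/4), each row's expected payoff is a: 19/6; b: 1/12; c: -25/12.
Taking the (2/3, 2/9, 1/9)-weighted average: (2/3)·(19/6) + (2/9)·(1/12) + (1/9)·(-25/12) = 205/108.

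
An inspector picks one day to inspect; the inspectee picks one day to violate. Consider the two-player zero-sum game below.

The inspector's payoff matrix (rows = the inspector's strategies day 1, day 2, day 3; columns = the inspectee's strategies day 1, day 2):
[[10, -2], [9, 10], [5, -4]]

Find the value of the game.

Row day 3 is strictly dominated by row day 1, so the inspector never plays it.
The remaining 2×2 game on (day 1, day 2) × (day 1, day 2) has no saddle point. Let the inspector play day 1 with probability p; indifference gives 10p + 9(1−p) = −2p + 10(1−p), so p = 1/13.
Similarly the inspectee's optimal q on day 1 is 12/13, and the value is 10·(12/13) + (-2)·(1/13) = 118/13.

118/13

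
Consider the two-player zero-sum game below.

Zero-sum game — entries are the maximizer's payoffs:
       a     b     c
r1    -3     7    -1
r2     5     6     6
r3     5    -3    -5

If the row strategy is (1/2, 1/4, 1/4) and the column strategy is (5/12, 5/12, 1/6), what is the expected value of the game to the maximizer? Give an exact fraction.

Against (5/12, 5/12, 1/6), each row's expected payoff is r1: 3/2; r2: 67/12; r3: 0.
Taking the (1/2, 1/4, 1/4)-weighted average: (1/2)·(3/2) + (1/4)·(67/12) + (1/4)·(0) = 103/48.

103/48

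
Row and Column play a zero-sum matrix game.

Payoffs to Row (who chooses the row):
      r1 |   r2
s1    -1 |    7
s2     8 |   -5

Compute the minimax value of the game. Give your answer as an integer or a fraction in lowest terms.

17/7

Row minima are -1 and -5, so Row's maximin is -1; column maxima are 8 and 7, so Column's minimax is 7. These differ, so the equilibrium is in mixed strategies.
Let Row play s1 with probability p. Column is indifferent when −p + 8(1−p) = 7p − 5(1−p), giving p = 13/21.
Let Column play r1 with probability q. Row is indifferent when −q + 7(1−q) = 8q − 5(1−q), giving q = 4/7.
The value is -1·(4/7) + (7)·(3/7) = 17/7.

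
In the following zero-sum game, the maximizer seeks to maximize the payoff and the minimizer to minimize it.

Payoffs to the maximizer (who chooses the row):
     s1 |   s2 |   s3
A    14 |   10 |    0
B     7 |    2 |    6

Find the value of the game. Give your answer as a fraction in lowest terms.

30/7

Column s1 is strictly dominated by s2 for the minimizer (it gives the maximizer more in every row).
The remaining 2×2 game on (A, B) × (s2, s3) has no saddle point. Let the maximizer play A with probability p; indifference gives 10p + 2(1−p) = 6(1−p), so p = 2/7.
Similarly the minimizer's optimal q on s2 is 3/7, and the value is 10·(3/7) + (0)·(4/7) = 30/7.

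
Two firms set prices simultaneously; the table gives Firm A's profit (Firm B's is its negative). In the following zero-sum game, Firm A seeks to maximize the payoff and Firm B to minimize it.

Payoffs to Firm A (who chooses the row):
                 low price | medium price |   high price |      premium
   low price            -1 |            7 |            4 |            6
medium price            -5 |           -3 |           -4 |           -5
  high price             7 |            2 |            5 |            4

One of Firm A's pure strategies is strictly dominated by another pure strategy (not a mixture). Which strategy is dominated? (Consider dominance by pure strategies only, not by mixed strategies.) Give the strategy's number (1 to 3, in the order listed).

2

Compare medium price with low price: -1 > -5, 7 > -3, 4 > -4, 6 > -5.
So low price strictly dominates medium price for Firm A; medium price is strictly dominated.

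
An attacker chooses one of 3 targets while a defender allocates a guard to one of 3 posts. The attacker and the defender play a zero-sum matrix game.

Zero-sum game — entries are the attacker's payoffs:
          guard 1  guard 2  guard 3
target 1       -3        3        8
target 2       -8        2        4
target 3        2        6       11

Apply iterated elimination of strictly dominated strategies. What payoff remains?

Row target 1 is strictly dominated by row target 3 (2>-3, 6>3, 11>8); eliminate target 1.
Column guard 2 is strictly dominated by guard 1 for the defender (-8<2, 2<6); eliminate guard 2.
Column guard 3 is strictly dominated by guard 1 for the defender (-8<4, 2<11); eliminate guard 3.
Row target 2 is strictly dominated by row target 3 (2>-8); eliminate target 2.
Only (target 3, guard 1) remains, with payoff 2.

2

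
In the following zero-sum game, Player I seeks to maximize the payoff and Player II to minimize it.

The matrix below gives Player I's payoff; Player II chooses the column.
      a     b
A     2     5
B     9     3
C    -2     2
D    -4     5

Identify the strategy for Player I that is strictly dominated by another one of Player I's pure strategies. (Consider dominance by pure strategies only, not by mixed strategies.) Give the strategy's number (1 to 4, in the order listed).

3

Compare C with A: 2 > -2, 5 > 2.
So A strictly dominates C for Player I; C is strictly dominated.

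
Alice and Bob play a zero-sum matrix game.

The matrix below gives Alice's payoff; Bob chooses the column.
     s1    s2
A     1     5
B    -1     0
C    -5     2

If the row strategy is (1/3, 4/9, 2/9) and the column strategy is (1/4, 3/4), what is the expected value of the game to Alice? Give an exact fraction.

Against (1/4, 3/4), each row's expected payoff is A: 4; B: -1/4; C: 1/4.
Taking the (1/3, 4/9, 2/9)-weighted average: (1/3)·(4) + (4/9)·(-1/4) + (2/9)·(1/4) = 23/18.

23/18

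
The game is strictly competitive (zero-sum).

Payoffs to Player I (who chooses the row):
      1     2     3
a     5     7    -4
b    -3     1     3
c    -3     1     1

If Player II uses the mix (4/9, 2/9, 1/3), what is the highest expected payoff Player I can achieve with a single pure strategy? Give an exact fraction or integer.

a: (5)·(4/9) + (7)·(2/9) + (-4)·(1/3) = 22/9.
b: (-3)·(4/9) + (1)·(2/9) + (3)·(1/3) = -1/9.
c: (-3)·(4/9) + (1)·(2/9) + (1)·(1/3) = -7/9.
The best pure response is a with expected payoff 22/9.

22/9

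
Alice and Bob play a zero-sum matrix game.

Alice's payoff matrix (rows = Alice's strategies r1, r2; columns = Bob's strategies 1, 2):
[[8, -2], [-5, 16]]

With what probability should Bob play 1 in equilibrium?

18/31

Row minima are -2 and -5, so Alice's maximin is -2; column maxima are 8 and 16, so Bob's minimax is 8. These differ, so the equilibrium is in mixed strategies.
Let Bob play 1 with probability q. Alice is indifferent when 8q − 2(1−q) = −5q + 16(1−q), giving q = 18/31.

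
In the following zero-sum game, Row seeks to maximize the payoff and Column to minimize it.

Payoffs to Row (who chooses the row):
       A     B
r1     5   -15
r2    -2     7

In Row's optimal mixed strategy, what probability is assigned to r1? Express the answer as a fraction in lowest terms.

9/29

Row minima are -15 and -2, so Row's maximin is -2; column maxima are 5 and 7, so Column's minimax is 5. These differ, so the equilibrium is in mixed strategies.
Let Row play r1 with probability p. Column is indifferent when 5p − 2(1−p) = −15p + 7(1−p), giving p = 9/29.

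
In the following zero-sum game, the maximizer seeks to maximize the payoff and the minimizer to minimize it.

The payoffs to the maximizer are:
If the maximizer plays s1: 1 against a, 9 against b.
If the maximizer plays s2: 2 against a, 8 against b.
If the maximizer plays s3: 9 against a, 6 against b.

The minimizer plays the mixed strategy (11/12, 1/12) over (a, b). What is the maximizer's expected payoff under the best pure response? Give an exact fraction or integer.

s1: (1)·(11/12) + (9)·(1/12) = 5/3.
s2: (2)·(11/12) + (8)·(1/12) = 5/2.
s3: (9)·(11/12) + (6)·(1/12) = 35/4.
The best pure response is s3 with expected payoff 35/4.

35/4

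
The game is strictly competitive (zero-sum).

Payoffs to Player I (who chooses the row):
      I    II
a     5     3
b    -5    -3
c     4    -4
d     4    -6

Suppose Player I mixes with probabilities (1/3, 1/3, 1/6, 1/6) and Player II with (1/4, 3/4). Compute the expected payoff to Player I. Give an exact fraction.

-11/12

Against (1/4, 3/4), each row's expected payoff is a: 7/2; b: -7/2; c: -2; d: -7/2.
Taking the (1/3, 1/3, 1/6, 1/6)-weighted average: (1/3)·(7/2) + (1/3)·(-7/2) + (1/6)·(-2) + (1/6)·(-7/2) = -11/12.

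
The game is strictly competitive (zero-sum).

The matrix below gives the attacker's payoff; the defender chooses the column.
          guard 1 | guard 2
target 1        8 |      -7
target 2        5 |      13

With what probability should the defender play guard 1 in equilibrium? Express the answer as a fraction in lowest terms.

20/23

Row minima are -7 and 5, so the attacker's maximin is 5; column maxima are 8 and 13, so the defender's minimax is 8. These differ, so the equilibrium is in mixed strategies.
Let the defender play guard 1 with probability q. The attacker is indifferent when 8q − 7(1−q) = 5q + 13(1−q), giving q = 20/23.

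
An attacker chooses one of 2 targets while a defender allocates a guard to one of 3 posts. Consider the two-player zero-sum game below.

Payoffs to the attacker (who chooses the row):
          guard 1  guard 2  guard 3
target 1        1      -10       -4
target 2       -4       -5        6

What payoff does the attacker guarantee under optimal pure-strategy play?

Row minima: -10, -5 → the attacker's maximin is -5.
Column maxima: 1, -5, 6 → the defender's minimax is -5.
They coincide at (target 2, guard 2), so the value is -5.

-5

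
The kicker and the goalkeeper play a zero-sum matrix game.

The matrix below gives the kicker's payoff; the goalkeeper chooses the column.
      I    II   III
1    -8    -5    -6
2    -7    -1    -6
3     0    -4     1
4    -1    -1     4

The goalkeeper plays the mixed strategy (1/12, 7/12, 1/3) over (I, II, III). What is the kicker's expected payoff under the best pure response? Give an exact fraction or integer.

2/3

1: (-8)·(1/12) + (-5)·(7/12) + (-6)·(1/3) = -67/12.
2: (-7)·(1/12) + (-1)·(7/12) + (-6)·(1/3) = -19/6.
3: (0)·(1/12) + (-4)·(7/12) + (1)·(1/3) = -2.
4: (-1)·(1/12) + (-1)·(7/12) + (4)·(1/3) = 2/3.
The best pure response is 4 with expected payoff 2/3.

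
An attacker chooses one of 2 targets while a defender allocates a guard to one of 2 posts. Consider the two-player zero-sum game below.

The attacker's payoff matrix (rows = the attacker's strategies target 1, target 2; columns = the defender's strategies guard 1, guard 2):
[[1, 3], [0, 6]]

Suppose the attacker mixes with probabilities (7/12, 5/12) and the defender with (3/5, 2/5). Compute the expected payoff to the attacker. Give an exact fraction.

Against (3/5, 2/5), each row's expected payoff is target 1: 9/5; target 2: 12/5.
Taking the (7/12, 5/12)-weighted average: (7/12)·(9/5) + (5/12)·(12/5) = 41/20.

41/20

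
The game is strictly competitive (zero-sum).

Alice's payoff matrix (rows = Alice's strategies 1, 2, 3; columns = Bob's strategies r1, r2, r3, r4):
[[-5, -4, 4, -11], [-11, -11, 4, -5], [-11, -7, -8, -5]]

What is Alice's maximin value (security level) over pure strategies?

-11

The worst-case payoff for each row is 1: -11, 2: -11, 3: -11.
The best of these is -11.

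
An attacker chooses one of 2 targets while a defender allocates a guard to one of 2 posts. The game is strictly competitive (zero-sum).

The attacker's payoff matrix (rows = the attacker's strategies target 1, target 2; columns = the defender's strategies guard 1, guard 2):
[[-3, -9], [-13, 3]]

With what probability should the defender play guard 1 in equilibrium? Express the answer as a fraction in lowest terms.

6/11

Row minima are -9 and -13, so the attacker's maximin is -9; column maxima are -3 and 3, so the defender's minimax is -3. These differ, so the equilibrium is in mixed strategies.
Let the defender play guard 1 with probability q. The attacker is indifferent when −3q − 9(1−q) = −13q + 3(1−q), giving q = 6/11.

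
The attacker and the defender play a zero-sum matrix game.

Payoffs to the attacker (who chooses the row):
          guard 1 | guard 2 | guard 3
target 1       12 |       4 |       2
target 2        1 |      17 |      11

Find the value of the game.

Column guard 2 is strictly dominated by guard 3 for the defender (it gives the attacker more in every row).
The remaining 2×2 game on (target 1, target 2) × (guard 1, guard 3) has no saddle point. Let the attacker play target 1 with probability p; indifference gives 12p + (1−p) = 2p + 11(1−p), so p = 1/2.
Similarly the defender's optimal q on guard 1 is 9/20, and the value is 12·(9/20) + (2)·(11/20) = 13/2.

13/2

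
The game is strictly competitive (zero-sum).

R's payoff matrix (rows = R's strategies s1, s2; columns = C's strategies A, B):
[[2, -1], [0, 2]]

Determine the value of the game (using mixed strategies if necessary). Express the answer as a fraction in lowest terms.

Row minima are -1 and 0, so R's maximin is 0; column maxima are 2 and 2, so C's minimax is 2. These differ, so the equilibrium is in mixed strategies.
Let R play s1 with probability p. C is indifferent when 2p = −p + 2(1−p), giving p = 2/5.
Let C play A with probability q. R is indifferent when 2q − (1−q) = 2(1−q), giving q = 3/5.
The value is 2·(3/5) + (-1)·(2/5) = 4/5.

4/5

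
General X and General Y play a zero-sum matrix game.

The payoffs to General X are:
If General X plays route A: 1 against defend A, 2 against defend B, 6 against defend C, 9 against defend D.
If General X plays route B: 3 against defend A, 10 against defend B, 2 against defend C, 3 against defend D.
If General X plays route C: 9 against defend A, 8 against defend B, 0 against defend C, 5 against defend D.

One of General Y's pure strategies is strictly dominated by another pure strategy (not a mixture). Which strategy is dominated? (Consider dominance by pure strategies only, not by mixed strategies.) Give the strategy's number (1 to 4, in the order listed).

4

General Y prefers columns that give General X less. Compare defend D with defend C: 6 < 9, 2 < 3, 0 < 5.
So defend C strictly dominates defend D for General Y; defend D is strictly dominated.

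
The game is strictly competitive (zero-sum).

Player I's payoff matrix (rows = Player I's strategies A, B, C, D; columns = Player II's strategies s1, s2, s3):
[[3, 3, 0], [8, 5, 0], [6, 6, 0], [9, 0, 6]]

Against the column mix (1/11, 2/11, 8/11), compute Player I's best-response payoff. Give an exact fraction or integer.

57/11

A: (3)·(1/11) + (3)·(2/11) + (0)·(8/11) = 9/11.
B: (8)·(1/11) + (5)·(2/11) + (0)·(8/11) = 18/11.
C: (6)·(1/11) + (6)·(2/11) + (0)·(8/11) = 18/11.
D: (9)·(1/11) + (0)·(2/11) + (6)·(8/11) = 57/11.
The best pure response is D with expected payoff 57/11.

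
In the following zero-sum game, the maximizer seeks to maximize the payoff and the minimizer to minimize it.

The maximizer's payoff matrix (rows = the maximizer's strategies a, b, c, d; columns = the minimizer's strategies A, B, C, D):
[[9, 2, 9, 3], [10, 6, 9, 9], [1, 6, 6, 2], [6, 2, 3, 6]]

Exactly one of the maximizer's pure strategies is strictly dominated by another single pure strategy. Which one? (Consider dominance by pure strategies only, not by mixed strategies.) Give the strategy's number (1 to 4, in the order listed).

4

Compare d with b: 10 > 6, 6 > 2, 9 > 3, 9 > 6.
So b strictly dominates d for the maximizer; d is strictly dominated.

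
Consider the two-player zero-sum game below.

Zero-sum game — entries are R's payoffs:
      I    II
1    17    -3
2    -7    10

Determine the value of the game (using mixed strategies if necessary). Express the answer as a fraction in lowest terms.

Row minima are -3 and -7, so R's maximin is -3; column maxima are 17 and 10, so C's minimax is 10. These differ, so the equilibrium is in mixed strategies.
Let R play 1 with probability p. C is indifferent when 17p − 7(1−p) = −3p + 10(1−p), giving p = 17/37.
Let C play I with probability q. R is indifferent when 17q − 3(1−q) = −7q + 10(1−q), giving q = 13/37.
The value is 17·(13/37) + (-3)·(24/37) = 149/37.

149/37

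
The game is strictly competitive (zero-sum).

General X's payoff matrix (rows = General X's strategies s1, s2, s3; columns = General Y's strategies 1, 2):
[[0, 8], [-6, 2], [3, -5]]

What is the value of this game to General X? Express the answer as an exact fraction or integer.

3/2

Row s2 is strictly dominated by row s1, so General X never plays it.
The remaining 2×2 game on (s1, s3) × (1, 2) has no saddle point. Let General X play s1 with probability p; indifference gives 3(1−p) = 8p − 5(1−p), so p = 1/2.
Similarly General Y's optimal q on 1 is 13/16, and the value is 0·(13/16) + (8)·(3/16) = 3/2.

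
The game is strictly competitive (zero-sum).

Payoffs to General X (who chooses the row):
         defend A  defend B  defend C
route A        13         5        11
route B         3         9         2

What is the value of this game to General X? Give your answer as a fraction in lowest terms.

Column defend A is strictly dominated by defend C for General Y (it gives General X more in every row).
The remaining 2×2 game on (route A, route B) × (defend B, defend C) has no saddle point. Let General X play route A with probability p; indifference gives 5p + 9(1−p) = 11p + 2(1−p), so p = 7/13.
Similarly General Y's optimal q on defend B is 9/13, and the value is 5·(9/13) + (11)·(4/13) = 89/13.

89/13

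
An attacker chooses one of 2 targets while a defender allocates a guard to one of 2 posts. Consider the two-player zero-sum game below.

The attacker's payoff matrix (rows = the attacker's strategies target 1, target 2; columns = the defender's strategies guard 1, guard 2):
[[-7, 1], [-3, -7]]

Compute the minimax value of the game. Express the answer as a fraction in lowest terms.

Row minima are -7 and -7, so the attacker's maximin is -7; column maxima are -3 and 1, so the defender's minimax is -3. These differ, so the equilibrium is in mixed strategies.
Let the attacker play target 1 with probability p. The defender is indifferent when −7p − 3(1−p) = p − 7(1−p), giving p = 1/3.
Let the defender play guard 1 with probability q. The attacker is indifferent when −7q + (1−q) = −3q − 7(1−q), giving q = 2/3.
The value is -7·(2/3) + (1)·(1/3) = -13/3.

-13/3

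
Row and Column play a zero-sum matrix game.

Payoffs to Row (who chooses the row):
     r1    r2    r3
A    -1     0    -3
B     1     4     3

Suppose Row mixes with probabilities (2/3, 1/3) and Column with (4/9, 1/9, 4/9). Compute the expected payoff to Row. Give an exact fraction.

Against (4/9, 1/9, 4/9), each row's expected payoff is A: -16/9; B: 20/9.
Taking the (2/3, 1/3)-weighted average: (2/3)·(-16/9) + (1/3)·(20/9) = -4/9.

-4/9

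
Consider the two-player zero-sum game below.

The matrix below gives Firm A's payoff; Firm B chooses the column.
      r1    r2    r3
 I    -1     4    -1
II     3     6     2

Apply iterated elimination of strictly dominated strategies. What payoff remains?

2

Column r2 is strictly dominated by r1 for Firm B (-1<4, 3<6); eliminate r2.
Row I is strictly dominated by row II (3>-1, 2>-1); eliminate I.
Column r1 is strictly dominated by r3 for Firm B (2<3); eliminate r1.
Only (II, r3) remains, with payoff 2.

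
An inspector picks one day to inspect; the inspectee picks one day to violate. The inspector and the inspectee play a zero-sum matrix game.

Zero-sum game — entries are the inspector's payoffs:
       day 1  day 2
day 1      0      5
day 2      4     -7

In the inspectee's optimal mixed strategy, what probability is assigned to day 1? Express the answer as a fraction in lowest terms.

Row minima are 0 and -7, so the inspector's maximin is 0; column maxima are 4 and 5, so the inspectee's minimax is 4. These differ, so the equilibrium is in mixed strategies.
Let the inspectee play day 1 with probability q. The inspector is indifferent when 5(1−q) = 4q − 7(1−q), giving q = 3/4.

3/4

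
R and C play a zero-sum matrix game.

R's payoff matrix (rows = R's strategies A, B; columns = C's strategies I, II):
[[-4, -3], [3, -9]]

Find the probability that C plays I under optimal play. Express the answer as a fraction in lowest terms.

Row minima are -4 and -9, so R's maximin is -4; column maxima are 3 and -3, so C's minimax is -3. These differ, so the equilibrium is in mixed strategies.
Let C play I with probability q. R is indifferent when −4q − 3(1−q) = 3q − 9(1−q), giving q = 6/13.

6/13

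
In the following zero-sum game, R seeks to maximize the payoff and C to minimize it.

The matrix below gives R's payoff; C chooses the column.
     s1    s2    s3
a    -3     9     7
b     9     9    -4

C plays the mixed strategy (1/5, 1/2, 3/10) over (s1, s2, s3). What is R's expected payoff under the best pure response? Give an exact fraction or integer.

6

a: (-3)·(1/5) + (9)·(1/2) + (7)·(3/10) = 6.
b: (9)·(1/5) + (9)·(1/2) + (-4)·(3/10) = 51/10.
The best pure response is a with expected payoff 6.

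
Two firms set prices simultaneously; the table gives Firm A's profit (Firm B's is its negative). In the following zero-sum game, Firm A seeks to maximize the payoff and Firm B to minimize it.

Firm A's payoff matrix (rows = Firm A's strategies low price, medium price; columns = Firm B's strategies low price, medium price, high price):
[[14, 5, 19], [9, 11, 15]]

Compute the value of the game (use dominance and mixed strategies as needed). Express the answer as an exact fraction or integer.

Column high price is strictly dominated by low price for Firm B (it gives Firm A more in every row).
The remaining 2×2 game on (low price, medium price) × (low price, medium price) has no saddle point. Let Firm A play low price with probability p; indifference gives 14p + 9(1−p) = 5p + 11(1−p), so p = 2/11.
Similarly Firm B's optimal q on low price is 6/11, and the value is 14·(6/11) + (5)·(5/11) = 109/11.

109/11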